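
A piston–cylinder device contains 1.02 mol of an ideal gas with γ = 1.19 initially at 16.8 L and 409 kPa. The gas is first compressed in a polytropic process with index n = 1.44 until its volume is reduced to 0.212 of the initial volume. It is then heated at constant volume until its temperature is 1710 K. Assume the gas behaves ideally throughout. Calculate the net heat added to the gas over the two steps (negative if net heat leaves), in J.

24900 J

T₁ = P₁V₁/(nR) = 409×16.8/(1.02×8.314) = 810 K.
Step 1 — Polytropic n=1.44: T₂ = T₁(V₁/V₂)^(n−1) = 810×(4.72)^0.44 = 1600 K; P₂ = P₁(V₁/V₂)^n = 3820 kPa.
W = (P₁V₁−P₂V₂)/(n−1) = (409×16.8−3820×3.56)/0.44 = -15300 J.
ΔU = nCvΔT = 1.02×43.8×(1600−810) = 35400 J.
Q = ΔU + W = 20100 J.
State after step 1: P = 3820 kPa, V = 3.56 L, T = 1600 K.
Step 2 — Isochoric: V stays 3.56 L; P/T = const ⇒ T₂ = 1710 K, P₂ = 4070 kPa.
W = 0 (no volume change).
ΔU = nCvΔT = 1.02×43.8×(1710−1600) = 4760 J.
Q = ΔU = 4760 J.
Net over both steps: W = -15300 J, Q = 24900 J, ΔU = 40200 J.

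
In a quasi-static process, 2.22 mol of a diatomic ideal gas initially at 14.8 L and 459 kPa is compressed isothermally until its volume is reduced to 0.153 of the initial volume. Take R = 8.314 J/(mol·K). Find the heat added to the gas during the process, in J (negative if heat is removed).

-12800 J

T₁ = P₁V₁/(nR) = 459×14.8/(2.22×8.314) = 368 K.
Isothermal: T stays 368 K; PV = const ⇒ V₂ = 2.26 L, P₂ = 3000 kPa.
ΔU = 0 (ideal gas, T constant).
W = nRT ln(V₂/V₁) = 2.22×8.314×368×ln(0.153) = -12800 J.
Q = ΔU + W = -12800 J.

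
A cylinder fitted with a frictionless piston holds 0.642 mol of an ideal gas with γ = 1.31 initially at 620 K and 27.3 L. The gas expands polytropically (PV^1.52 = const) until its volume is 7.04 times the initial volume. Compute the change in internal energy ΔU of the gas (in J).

P₁ = nRT₁/V₁ = 0.642×8.314×620/27.3 = 121 kPa.
Polytropic n=1.52: T₂ = T₁(V₁/V₂)^(n−1) = 620×(0.142)^0.52 = 225 K; P₂ = P₁(V₁/V₂)^n = 6.24 kPa.
For an ideal gas ΔU = nCvΔT with Cv = R/(γ−1) = 26.8 J/(mol·K).
ΔU = 0.642×26.8×(225−620) = -6810 J.

-6810 J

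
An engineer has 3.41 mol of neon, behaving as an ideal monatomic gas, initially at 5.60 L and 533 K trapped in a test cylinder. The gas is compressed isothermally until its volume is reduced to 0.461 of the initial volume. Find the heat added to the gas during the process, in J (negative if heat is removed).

-11700 J

P₁ = nRT₁/V₁ = 3.41×8.314×533/5.60 = 2700 kPa.
Isothermal: T stays 533 K; PV = const ⇒ V₂ = 2.58 L, P₂ = 5850 kPa.
ΔU = 0 (ideal gas, T constant).
W = nRT ln(V₂/V₁) = 3.41×8.314×533×ln(0.461) = -11700 J.
Q = ΔU + W = -11700 J.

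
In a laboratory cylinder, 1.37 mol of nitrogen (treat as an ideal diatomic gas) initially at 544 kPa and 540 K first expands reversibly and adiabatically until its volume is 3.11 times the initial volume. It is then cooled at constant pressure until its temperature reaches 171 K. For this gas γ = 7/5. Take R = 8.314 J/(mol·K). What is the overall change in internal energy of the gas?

-10500 J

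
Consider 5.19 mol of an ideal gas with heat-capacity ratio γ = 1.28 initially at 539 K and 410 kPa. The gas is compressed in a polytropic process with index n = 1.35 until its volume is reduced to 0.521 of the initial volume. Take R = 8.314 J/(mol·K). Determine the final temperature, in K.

677 K

V₁ = nRT₁/P₁ = 5.19×8.314×539/410 = 56.7 L.
Polytropic n=1.35: T₂ = T₁(V₁/V₂)^(n−1) = 539×(1.92)^0.35 = 677 K; P₂ = P₁(V₁/V₂)^n = 989 kPa.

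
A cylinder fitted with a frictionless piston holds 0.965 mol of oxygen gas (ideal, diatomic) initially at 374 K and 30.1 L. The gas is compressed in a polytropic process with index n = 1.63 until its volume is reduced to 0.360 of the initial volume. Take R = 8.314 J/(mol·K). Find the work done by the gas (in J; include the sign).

P₁ = nRT₁/V₁ = 0.965×8.314×374/30.1 = 99.7 kPa.
Polytropic n=1.63: T₂ = T₁(V₁/V₂)^(n−1) = 374×(2.78)^0.63 = 712 K; P₂ = P₁(V₁/V₂)^n = 527 kPa.
W = (P₁V₁−P₂V₂)/(n−1) = (99.7×30.1−527×10.8)/0.63 = -4300 J.

-4300 J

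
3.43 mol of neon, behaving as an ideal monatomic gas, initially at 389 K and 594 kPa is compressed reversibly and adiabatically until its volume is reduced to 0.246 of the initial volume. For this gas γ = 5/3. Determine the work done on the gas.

V₁ = nRT₁/P₁ = 3.43×8.314×389/594 = 18.7 L.
Adiabatic: TV^(γ−1) = const ⇒ T₂ = 389×(4.07)^0.667 = 991 K; PV^γ = const ⇒ P₂ = 6150 kPa.
ΔU = nCvΔT = 3.43×12.5×(991−389) = 25700 J.
Q = 0 for an adiabatic process, so W = −ΔU = -25700 J.
Work done on the gas = −W_by = 25700 J.

25700 J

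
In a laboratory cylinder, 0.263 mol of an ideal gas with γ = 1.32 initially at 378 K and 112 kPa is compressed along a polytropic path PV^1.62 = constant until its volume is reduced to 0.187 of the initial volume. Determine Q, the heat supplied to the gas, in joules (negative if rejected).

2280 J

V₁ = nRT₁/P₁ = 0.263×8.314×378/112 = 7.38 L.
Polytropic n=1.62: T₂ = T₁(V₁/V₂)^(n−1) = 378×(5.35)^0.62 = 1070 K; P₂ = P₁(V₁/V₂)^n = 1690 kPa.
W = (P₁V₁−P₂V₂)/(n−1) = (112×7.38−1690×1.38)/0.62 = -2440 J.
ΔU = nCvΔT = 0.263×26.0×(1070−378) = 4720 J.
Q = ΔU + W = 2280 J.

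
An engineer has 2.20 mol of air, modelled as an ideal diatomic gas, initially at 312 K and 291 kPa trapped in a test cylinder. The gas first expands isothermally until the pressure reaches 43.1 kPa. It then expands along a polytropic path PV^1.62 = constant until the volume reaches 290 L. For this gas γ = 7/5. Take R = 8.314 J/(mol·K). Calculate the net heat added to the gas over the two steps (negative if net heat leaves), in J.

V₁ = nRT₁/P₁ = 2.20×8.314×312/291 = 19.6 L.
Step 1 — Isothermal: T stays 312 K; PV = const ⇒ V₂ = 132 L, P₂ = 43.1 kPa.
ΔU = 0 (ideal gas, T constant).
W = nRT ln(V₂/V₁) = 2.20×8.314×312×ln(6.75) = 10900 J.
Q = ΔU + W = 10900 J.
State after step 1: P = 43.1 kPa, V = 132 L, T = 312 K.
Step 2 — Polytropic n=1.62: T₂ = T₁(V₁/V₂)^(n−1) = 312×(0.457)^0.62 = 192 K; P₂ = P₁(V₁/V₂)^n = 12.1 kPa.
W = (P₁V₁−P₂V₂)/(n−1) = (43.1×132−12.1×290)/0.62 = 3540 J.
ΔU = nCvΔT = 2.20×20.8×(192−312) = -5490 J.
Q = ΔU + W = -1950 J.
Net over both steps: W = 14400 J, Q = 8950 J, ΔU = -5490 J.

8950 J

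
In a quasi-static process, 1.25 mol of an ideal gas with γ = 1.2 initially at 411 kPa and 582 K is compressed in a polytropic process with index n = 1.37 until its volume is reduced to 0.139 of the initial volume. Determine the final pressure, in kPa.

V₁ = nRT₁/P₁ = 1.25×8.314×582/411 = 14.7 L.
Polytropic n=1.37: T₂ = T₁(V₁/V₂)^(n−1) = 582×(7.19)^0.37 = 1210 K; P₂ = P₁(V₁/V₂)^n = 6140 kPa.

6140 kPa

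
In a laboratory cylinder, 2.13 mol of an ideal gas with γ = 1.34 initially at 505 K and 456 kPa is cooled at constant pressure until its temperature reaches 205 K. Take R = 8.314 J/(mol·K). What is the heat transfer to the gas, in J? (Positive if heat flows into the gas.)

-20900 J

V₁ = nRT₁/P₁ = 2.13×8.314×505/456 = 19.6 L.
Isobaric: P stays 456 kPa; V/T = const ⇒ T₂ = 205 K, V₂ = 7.96 L.
W = PΔV = 456×(7.96−19.6) kPa·L = -5310 J.
ΔU = nCvΔT = 2.13×24.5×(205−505) = -15600 J.
Q = ΔU + W = nCpΔT = -20900 J.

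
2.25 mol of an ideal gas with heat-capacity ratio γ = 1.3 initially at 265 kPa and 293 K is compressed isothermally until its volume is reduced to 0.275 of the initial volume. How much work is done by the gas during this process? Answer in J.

V₁ = nRT₁/P₁ = 2.25×8.314×293/265 = 20.7 L.
Isothermal: T stays 293 K; PV = const ⇒ V₂ = 5.69 L, P₂ = 964 kPa.
W = nRT ln(V₂/V₁) = 2.25×8.314×293×ln(0.275) = -7080 J.

-7080 J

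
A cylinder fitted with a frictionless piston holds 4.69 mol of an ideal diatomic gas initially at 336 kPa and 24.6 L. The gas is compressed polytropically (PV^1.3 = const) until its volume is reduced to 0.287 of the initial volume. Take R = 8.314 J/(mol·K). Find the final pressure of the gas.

1700 kPa

T₁ = P₁V₁/(nR) = 336×24.6/(4.69×8.314) = 212 K.
Polytropic n=1.3: T₂ = T₁(V₁/V₂)^(n−1) = 212×(3.48)^0.30 = 308 K; P₂ = P₁(V₁/V₂)^n = 1700 kPa.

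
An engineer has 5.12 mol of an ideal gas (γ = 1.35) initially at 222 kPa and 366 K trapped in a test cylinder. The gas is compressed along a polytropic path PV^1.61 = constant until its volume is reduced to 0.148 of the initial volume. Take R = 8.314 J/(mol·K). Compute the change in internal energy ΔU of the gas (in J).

98300 J

V₁ = nRT₁/P₁ = 5.12×8.314×366/222 = 70.2 L.
Polytropic n=1.61: T₂ = T₁(V₁/V₂)^(n−1) = 366×(6.76)^0.61 = 1170 K; P₂ = P₁(V₁/V₂)^n = 4810 kPa.
For an ideal gas ΔU = nCvΔT with Cv = R/(γ−1) = 23.8 J/(mol·K).
ΔU = 5.12×23.8×(1170−366) = 98300 J.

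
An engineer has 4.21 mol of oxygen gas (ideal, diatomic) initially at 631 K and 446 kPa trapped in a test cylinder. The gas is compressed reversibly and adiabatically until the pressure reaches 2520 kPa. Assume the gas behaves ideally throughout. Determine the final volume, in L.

14.4 L

V₁ = nRT₁/P₁ = 4.21×8.314×631/446 = 49.5 L.
Adiabatic: T₂/T₁ = (P₂/P₁)^((γ−1)/γ) ⇒ T₂ = 631×(5.65)^0.286 = 1030 K; V₂ = 14.4 L.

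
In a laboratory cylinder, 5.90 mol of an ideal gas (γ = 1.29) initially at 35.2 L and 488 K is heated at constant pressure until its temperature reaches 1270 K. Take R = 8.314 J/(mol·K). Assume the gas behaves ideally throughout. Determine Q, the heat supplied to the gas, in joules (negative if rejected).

P₁ = nRT₁/V₁ = 5.90×8.314×488/35.2 = 680 kPa.
Isobaric: P stays 680 kPa; V/T = const ⇒ T₂ = 1270 K, V₂ = 91.6 L.
W = PΔV = 680×(91.6−35.2) kPa·L = 38400 J.
ΔU = nCvΔT = 5.90×28.7×(1270−488) = 132000 J.
Q = ΔU + W = nCpΔT = 171000 J.

171000 J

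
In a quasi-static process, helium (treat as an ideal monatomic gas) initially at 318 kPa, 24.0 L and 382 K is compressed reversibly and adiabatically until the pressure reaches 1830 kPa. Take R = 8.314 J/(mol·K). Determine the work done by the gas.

-11600 J

n = P₁V₁/(RT₁) = 318×24.0/(8.314×382) = 2.40 mol.
Adiabatic: T₂/T₁ = (P₂/P₁)^((γ−1)/γ) ⇒ T₂ = 382×(5.75)^0.400 = 769 K; V₂ = 8.40 L.
ΔU = nCvΔT = 2.40×12.5×(769−382) = 11600 J.
Q = 0 for an adiabatic process, so W = −ΔU = -11600 J.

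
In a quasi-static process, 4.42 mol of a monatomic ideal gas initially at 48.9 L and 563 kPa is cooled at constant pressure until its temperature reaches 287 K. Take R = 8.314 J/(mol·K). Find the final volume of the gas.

T₁ = P₁V₁/(nR) = 563×48.9/(4.42×8.314) = 749 K.
Isobaric: P stays 563 kPa; V/T = const ⇒ T₂ = 287 K, V₂ = 18.7 L.

18.7 L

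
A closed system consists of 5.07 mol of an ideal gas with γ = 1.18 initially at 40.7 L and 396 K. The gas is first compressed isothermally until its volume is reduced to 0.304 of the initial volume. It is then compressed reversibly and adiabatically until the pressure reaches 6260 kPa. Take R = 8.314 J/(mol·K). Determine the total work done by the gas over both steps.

-44300 J

P₁ = nRT₁/V₁ = 5.07×8.314×396/40.7 = 410 kPa.
Step 1 — Isothermal: T stays 396 K; PV = const ⇒ V₂ = 12.4 L, P₂ = 1350 kPa.
ΔU = 0 (ideal gas, T constant).
W = nRT ln(V₂/V₁) = 5.07×8.314×396×ln(0.304) = -19900 J.
Q = ΔU + W = -19900 J.
State after step 1: P = 1350 kPa, V = 12.4 L, T = 396 K.
Step 2 — Adiabatic: T₂/T₁ = (P₂/P₁)^((γ−1)/γ) ⇒ T₂ = 396×(4.64)^0.153 = 500 K; V₂ = 3.37 L.
ΔU = nCvΔT = 5.07×46.2×(500−396) = 24500 J.
Q = 0 for an adiabatic process, so W = −ΔU = -24500 J.
Net over both steps: W = -44300 J, Q = -19900 J, ΔU = 24500 J.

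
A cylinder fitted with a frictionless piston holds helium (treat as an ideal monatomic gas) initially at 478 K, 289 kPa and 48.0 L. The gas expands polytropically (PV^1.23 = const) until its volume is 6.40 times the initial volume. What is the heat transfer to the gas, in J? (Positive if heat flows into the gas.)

13700 J

n = P₁V₁/(RT₁) = 289×48.0/(8.314×478) = 3.49 mol.
Polytropic n=1.23: T₂ = T₁(V₁/V₂)^(n−1) = 478×(0.156)^0.23 = 312 K; P₂ = P₁(V₁/V₂)^n = 29.5 kPa.
W = (P₁V₁−P₂V₂)/(n−1) = (289×48.0−29.5×307)/0.23 = 21000 J.
ΔU = nCvΔT = 3.49×12.5×(312−478) = -7230 J.
Q = ΔU + W = 13700 J.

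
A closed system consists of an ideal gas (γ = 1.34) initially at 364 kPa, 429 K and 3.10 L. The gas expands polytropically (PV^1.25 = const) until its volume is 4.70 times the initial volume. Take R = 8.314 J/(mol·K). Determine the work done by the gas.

1450 J

n = P₁V₁/(RT₁) = 364×3.10/(8.314×429) = 0.316 mol.
Polytropic n=1.25: T₂ = T₁(V₁/V₂)^(n−1) = 429×(0.213)^0.25 = 291 K; P₂ = P₁(V₁/V₂)^n = 52.6 kPa.
W = (P₁V₁−P₂V₂)/(n−1) = (364×3.10−52.6×14.6)/0.25 = 1450 J.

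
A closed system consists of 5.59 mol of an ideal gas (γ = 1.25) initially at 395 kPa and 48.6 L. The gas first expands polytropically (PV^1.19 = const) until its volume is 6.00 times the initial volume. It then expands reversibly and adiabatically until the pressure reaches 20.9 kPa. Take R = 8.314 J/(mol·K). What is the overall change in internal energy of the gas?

-30300 J

T₁ = P₁V₁/(nR) = 395×48.6/(5.59×8.314) = 413 K.
Step 1 — Polytropic n=1.19: T₂ = T₁(V₁/V₂)^(n−1) = 413×(0.167)^0.19 = 294 K; P₂ = P₁(V₁/V₂)^n = 46.8 kPa.
W = (P₁V₁−P₂V₂)/(n−1) = (395×48.6−46.8×292)/0.19 = 29200 J.
ΔU = nCvΔT = 5.59×33.3×(294−413) = -22200 J.
Q = ΔU + W = 7000 J.
State after step 1: P = 46.8 kPa, V = 292 L, T = 294 K.
Step 2 — Adiabatic: T₂/T₁ = (P₂/P₁)^((γ−1)/γ) ⇒ T₂ = 294×(0.446)^0.200 = 250 K; V₂ = 556 L.
ΔU = nCvΔT = 5.59×33.3×(250−294) = -8140 J.
Q = 0 for an adiabatic process, so W = −ΔU = 8140 J.
Net over both steps: W = 37300 J, Q = 7000 J, ΔU = -30300 J.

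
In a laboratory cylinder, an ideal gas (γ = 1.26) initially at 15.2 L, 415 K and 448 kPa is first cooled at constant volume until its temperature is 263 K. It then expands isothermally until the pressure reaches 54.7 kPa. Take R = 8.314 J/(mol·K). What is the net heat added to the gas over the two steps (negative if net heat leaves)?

-2490 J

n = P₁V₁/(RT₁) = 448×15.2/(8.314×415) = 1.97 mol.
Step 1 — Isochoric: V stays 15.2 L; P/T = const ⇒ T₂ = 263 K, P₂ = 284 kPa.
W = 0 (no volume change).
ΔU = nCvΔT = 1.97×32.0×(263−415) = -9590 J.
Q = ΔU = -9590 J.
State after step 1: P = 284 kPa, V = 15.2 L, T = 263 K.
Step 2 — Isothermal: T stays 263 K; PV = const ⇒ V₂ = 78.9 L, P₂ = 54.7 kPa.
ΔU = 0 (ideal gas, T constant).
W = nRT ln(V₂/V₁) = 1.97×8.314×263×ln(5.19) = 7110 J.
Q = ΔU + W = 7110 J.
Net over both steps: W = 7110 J, Q = -2490 J, ΔU = -9590 J.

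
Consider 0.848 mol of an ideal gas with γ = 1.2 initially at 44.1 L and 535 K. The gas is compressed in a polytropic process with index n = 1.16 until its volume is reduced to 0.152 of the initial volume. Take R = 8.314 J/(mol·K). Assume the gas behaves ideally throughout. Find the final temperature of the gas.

723 K

P₁ = nRT₁/V₁ = 0.848×8.314×535/44.1 = 85.5 kPa.
Polytropic n=1.16: T₂ = T₁(V₁/V₂)^(n−1) = 535×(6.58)^0.16 = 723 K; P₂ = P₁(V₁/V₂)^n = 761 kPa.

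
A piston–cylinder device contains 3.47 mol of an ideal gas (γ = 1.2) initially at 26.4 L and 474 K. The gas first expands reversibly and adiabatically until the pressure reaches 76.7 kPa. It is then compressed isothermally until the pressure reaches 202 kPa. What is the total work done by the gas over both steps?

P₁ = nRT₁/V₁ = 3.47×8.314×474/26.4 = 518 kPa.
Step 1 — Adiabatic: T₂/T₁ = (P₂/P₁)^((γ−1)/γ) ⇒ T₂ = 474×(0.148)^0.167 = 345 K; V₂ = 130 L.
ΔU = nCvΔT = 3.47×41.6×(345−474) = -18600 J.
Q = 0 for an adiabatic process, so W = −ΔU = 18600 J.
State after step 1: P = 76.7 kPa, V = 130 L, T = 345 K.
Step 2 — Isothermal: T stays 345 K; PV = const ⇒ V₂ = 49.2 L, P₂ = 202 kPa.
ΔU = 0 (ideal gas, T constant).
W = nRT ln(V₂/V₁) = 3.47×8.314×345×ln(0.380) = -9630 J.
Q = ΔU + W = -9630 J.
Net over both steps: W = 9010 J, Q = -9630 J, ΔU = -18600 J.

9010 J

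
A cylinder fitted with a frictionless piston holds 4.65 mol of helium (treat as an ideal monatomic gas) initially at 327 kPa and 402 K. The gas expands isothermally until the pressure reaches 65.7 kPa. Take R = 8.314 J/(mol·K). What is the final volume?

237 L

V₁ = nRT₁/P₁ = 4.65×8.314×402/327 = 47.5 L.
Isothermal: T stays 402 K; PV = const ⇒ V₂ = 237 L, P₂ = 65.7 kPa.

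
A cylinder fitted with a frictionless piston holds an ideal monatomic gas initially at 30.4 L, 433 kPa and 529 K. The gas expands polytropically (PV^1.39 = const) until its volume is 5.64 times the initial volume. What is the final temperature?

269 K

Polytropic n=1.39: T₂ = T₁(V₁/V₂)^(n−1) = 529×(0.177)^0.39 = 269 K; P₂ = P₁(V₁/V₂)^n = 39.1 kPa.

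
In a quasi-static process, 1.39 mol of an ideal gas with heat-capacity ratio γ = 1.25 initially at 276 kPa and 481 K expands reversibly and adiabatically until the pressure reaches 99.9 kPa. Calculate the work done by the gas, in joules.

4090 J

V₁ = nRT₁/P₁ = 1.39×8.314×481/276 = 20.1 L.
Adiabatic: T₂/T₁ = (P₂/P₁)^((γ−1)/γ) ⇒ T₂ = 481×(0.362)^0.200 = 393 K; V₂ = 45.4 L.
ΔU = nCvΔT = 1.39×33.3×(393−481) = -4090 J.
Q = 0 for an adiabatic process, so W = −ΔU = 4090 J.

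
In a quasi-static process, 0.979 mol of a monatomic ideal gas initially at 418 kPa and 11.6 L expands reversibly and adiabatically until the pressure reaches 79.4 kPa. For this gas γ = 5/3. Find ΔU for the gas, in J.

T₁ = P₁V₁/(nR) = 418×11.6/(0.979×8.314) = 596 K.
Adiabatic: T₂/T₁ = (P₂/P₁)^((γ−1)/γ) ⇒ T₂ = 596×(0.190)^0.400 = 307 K; V₂ = 31.4 L.
For an ideal gas ΔU = nCvΔT with Cv = (3/2)R = 12.5 J/(mol·K).
ΔU = 0.979×12.5×(307−596) = -3530 J.

-3530 J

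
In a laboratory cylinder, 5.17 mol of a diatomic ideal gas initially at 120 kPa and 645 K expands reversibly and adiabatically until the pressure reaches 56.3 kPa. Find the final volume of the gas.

397 L

V₁ = nRT₁/P₁ = 5.17×8.314×645/120 = 231 L.
Adiabatic: T₂/T₁ = (P₂/P₁)^((γ−1)/γ) ⇒ T₂ = 645×(0.469)^0.286 = 520 K; V₂ = 397 L.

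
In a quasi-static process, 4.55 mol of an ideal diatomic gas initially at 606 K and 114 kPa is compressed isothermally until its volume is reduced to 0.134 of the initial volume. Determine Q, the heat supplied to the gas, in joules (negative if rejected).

-46100 J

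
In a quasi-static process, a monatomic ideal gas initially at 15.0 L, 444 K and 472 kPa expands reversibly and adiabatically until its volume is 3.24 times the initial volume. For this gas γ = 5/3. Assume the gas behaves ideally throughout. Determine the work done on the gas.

-5770 J

n = P₁V₁/(RT₁) = 472×15.0/(8.314×444) = 1.92 mol.
Adiabatic: TV^(γ−1) = const ⇒ T₂ = 444×(0.309)^0.667 = 203 K; PV^γ = const ⇒ P₂ = 66.5 kPa.
ΔU = nCvΔT = 1.92×12.5×(203−444) = -5770 J.
Q = 0 for an adiabatic process, so W = −ΔU = 5770 J.
Work done on the gas = −W_by = -5770 J.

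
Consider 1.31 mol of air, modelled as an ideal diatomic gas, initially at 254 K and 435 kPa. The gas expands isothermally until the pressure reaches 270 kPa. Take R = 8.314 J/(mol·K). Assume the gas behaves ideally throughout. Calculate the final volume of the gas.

V₁ = nRT₁/P₁ = 1.31×8.314×254/435 = 6.36 L.
Isothermal: T stays 254 K; PV = const ⇒ V₂ = 10.2 L, P₂ = 270 kPa.

10.2 L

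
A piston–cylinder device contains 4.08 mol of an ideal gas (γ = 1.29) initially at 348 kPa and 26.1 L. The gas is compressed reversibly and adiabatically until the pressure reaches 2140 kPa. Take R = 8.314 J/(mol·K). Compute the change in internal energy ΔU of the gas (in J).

15800 J

T₁ = P₁V₁/(nR) = 348×26.1/(4.08×8.314) = 268 K.
Adiabatic: T₂/T₁ = (P₂/P₁)^((γ−1)/γ) ⇒ T₂ = 268×(6.15)^0.225 = 403 K; V₂ = 6.38 L.
For an ideal gas ΔU = nCvΔT with Cv = R/(γ−1) = 28.7 J/(mol·K).
ΔU = 4.08×28.7×(403−268) = 15800 J.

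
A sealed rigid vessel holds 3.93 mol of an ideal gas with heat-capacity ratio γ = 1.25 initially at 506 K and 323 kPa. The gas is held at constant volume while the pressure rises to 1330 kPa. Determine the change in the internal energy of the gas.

V₁ = nRT₁/P₁ = 3.93×8.314×506/323 = 51.2 L.
Isochoric: V stays 51.2 L; P/T = const ⇒ T₂ = 2080 K, P₂ = 1330 kPa.
For an ideal gas ΔU = nCvΔT with Cv = R/(γ−1) = 33.3 J/(mol·K).
ΔU = 3.93×33.3×(2080−506) = 206000 J.

206000 J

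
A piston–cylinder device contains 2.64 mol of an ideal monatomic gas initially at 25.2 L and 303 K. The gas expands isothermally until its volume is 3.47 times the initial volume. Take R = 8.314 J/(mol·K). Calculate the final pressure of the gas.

P₁ = nRT₁/V₁ = 2.64×8.314×303/25.2 = 264 kPa.
Isothermal: T stays 303 K; PV = const ⇒ V₂ = 87.4 L, P₂ = 76.1 kPa.

76.1 kPa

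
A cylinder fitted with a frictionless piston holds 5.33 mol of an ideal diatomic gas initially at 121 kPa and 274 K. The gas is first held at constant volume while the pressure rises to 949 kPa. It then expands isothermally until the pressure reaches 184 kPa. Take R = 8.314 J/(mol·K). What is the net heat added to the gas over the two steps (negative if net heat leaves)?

364000 J

V₁ = nRT₁/P₁ = 5.33×8.314×274/121 = 100 L.
Step 1 — Isochoric: V stays 100 L; P/T = const ⇒ T₂ = 2150 K, P₂ = 949 kPa.
W = 0 (no volume change).
ΔU = nCvΔT = 5.33×20.8×(2150−274) = 208000 J.
Q = ΔU = 208000 J.
State after step 1: P = 949 kPa, V = 100 L, T = 2150 K.
Step 2 — Isothermal: T stays 2150 K; PV = const ⇒ V₂ = 518 L, P₂ = 184 kPa.
ΔU = 0 (ideal gas, T constant).
W = nRT ln(V₂/V₁) = 5.33×8.314×2150×ln(5.16) = 156000 J.
Q = ΔU + W = 156000 J.
Net over both steps: W = 156000 J, Q = 364000 J, ΔU = 208000 J.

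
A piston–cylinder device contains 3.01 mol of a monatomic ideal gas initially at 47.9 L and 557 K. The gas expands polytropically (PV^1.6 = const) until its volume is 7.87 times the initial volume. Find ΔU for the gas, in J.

-14800 J

P₁ = nRT₁/V₁ = 3.01×8.314×557/47.9 = 291 kPa.
Polytropic n=1.6: T₂ = T₁(V₁/V₂)^(n−1) = 557×(0.127)^0.60 = 162 K; P₂ = P₁(V₁/V₂)^n = 10.7 kPa.
For an ideal gas ΔU = nCvΔT with Cv = (3/2)R = 12.5 J/(mol·K).
ΔU = 3.01×12.5×(162−557) = -14800 J.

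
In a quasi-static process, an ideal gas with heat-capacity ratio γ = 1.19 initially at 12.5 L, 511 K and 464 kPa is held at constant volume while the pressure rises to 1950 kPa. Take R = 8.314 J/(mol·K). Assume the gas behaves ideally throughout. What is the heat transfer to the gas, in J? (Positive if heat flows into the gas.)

97800 J

n = P₁V₁/(RT₁) = 464×12.5/(8.314×511) = 1.37 mol.
Isochoric: V stays 12.5 L; P/T = const ⇒ T₂ = 2150 K, P₂ = 1950 kPa.
W = 0 (no volume change).
ΔU = nCvΔT = 1.37×43.8×(2150−511) = 97800 J.
Q = ΔU = 97800 J.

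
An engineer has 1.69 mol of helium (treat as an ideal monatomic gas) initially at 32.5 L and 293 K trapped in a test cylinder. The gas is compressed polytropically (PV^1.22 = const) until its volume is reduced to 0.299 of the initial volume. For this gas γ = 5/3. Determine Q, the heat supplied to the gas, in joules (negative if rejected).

-3810 J

P₁ = nRT₁/V₁ = 1.69×8.314×293/32.5 = 127 kPa.
Polytropic n=1.22: T₂ = T₁(V₁/V₂)^(n−1) = 293×(3.34)^0.22 = 382 K; P₂ = P₁(V₁/V₂)^n = 553 kPa.
W = (P₁V₁−P₂V₂)/(n−1) = (127×32.5−553×9.72)/0.22 = -5690 J.
ΔU = nCvΔT = 1.69×12.5×(382−293) = 1880 J.
Q = ΔU + W = -3810 J.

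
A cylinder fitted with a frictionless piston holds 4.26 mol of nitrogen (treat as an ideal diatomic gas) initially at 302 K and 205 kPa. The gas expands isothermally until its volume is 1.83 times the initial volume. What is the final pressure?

V₁ = nRT₁/P₁ = 4.26×8.314×302/205 = 52.2 L.
Isothermal: T stays 302 K; PV = const ⇒ V₂ = 95.5 L, P₂ = 112 kPa.

112 kPa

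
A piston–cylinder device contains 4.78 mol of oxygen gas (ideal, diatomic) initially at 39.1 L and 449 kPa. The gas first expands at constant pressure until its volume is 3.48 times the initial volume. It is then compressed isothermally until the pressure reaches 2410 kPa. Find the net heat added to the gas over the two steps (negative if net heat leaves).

49700 J

T₁ = P₁V₁/(nR) = 449×39.1/(4.78×8.314) = 442 K.
Step 1 — Isobaric: P stays 449 kPa; V/T = const ⇒ T₂ = 1540 K, V₂ = 136 L.
W = PΔV = 449×(136−39.1) kPa·L = 43500 J.
ΔU = nCvΔT = 4.78×20.8×(1540−442) = 109000 J.
Q = ΔU + W = nCpΔT = 152000 J.
State after step 1: P = 449 kPa, V = 136 L, T = 1540 K.
Step 2 — Isothermal: T stays 1540 K; PV = const ⇒ V₂ = 25.4 L, P₂ = 2410 kPa.
ΔU = 0 (ideal gas, T constant).
W = nRT ln(V₂/V₁) = 4.78×8.314×1540×ln(0.186) = -103000 J.
Q = ΔU + W = -103000 J.
Net over both steps: W = -59100 J, Q = 49700 J, ΔU = 109000 J.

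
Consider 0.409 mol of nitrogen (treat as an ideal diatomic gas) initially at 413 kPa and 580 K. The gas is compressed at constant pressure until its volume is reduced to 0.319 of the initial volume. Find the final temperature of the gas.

185 K

V₁ = nRT₁/P₁ = 0.409×8.314×580/413 = 4.78 L.
Isobaric: P stays 413 kPa; V/T = const ⇒ T₂ = 185 K, V₂ = 1.52 L.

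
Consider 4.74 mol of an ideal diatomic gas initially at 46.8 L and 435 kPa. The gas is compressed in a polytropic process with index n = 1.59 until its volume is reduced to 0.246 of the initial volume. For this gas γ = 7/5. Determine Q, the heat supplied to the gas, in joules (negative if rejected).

21100 J

T₁ = P₁V₁/(nR) = 435×46.8/(4.74×8.314) = 517 K.
Polytropic n=1.59: T₂ = T₁(V₁/V₂)^(n−1) = 517×(4.07)^0.59 = 1180 K; P₂ = P₁(V₁/V₂)^n = 4040 kPa.
W = (P₁V₁−P₂V₂)/(n−1) = (435×46.8−4040×11.5)/0.59 = -44400 J.
ΔU = nCvΔT = 4.74×20.8×(1180−517) = 65500 J.
Q = ΔU + W = 21100 J.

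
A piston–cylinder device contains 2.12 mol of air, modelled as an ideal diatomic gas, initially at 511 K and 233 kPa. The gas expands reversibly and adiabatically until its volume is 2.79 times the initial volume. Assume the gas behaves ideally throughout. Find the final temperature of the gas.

V₁ = nRT₁/P₁ = 2.12×8.314×511/233 = 38.7 L.
Adiabatic: TV^(γ−1) = const ⇒ T₂ = 511×(0.358)^0.400 = 339 K; PV^γ = const ⇒ P₂ = 55.4 kPa.

339 K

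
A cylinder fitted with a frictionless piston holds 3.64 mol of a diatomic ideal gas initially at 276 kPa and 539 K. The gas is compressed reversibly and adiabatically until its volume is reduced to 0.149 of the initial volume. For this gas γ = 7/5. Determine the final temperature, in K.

1150 K

V₁ = nRT₁/P₁ = 3.64×8.314×539/276 = 59.1 L.
Adiabatic: TV^(γ−1) = const ⇒ T₂ = 539×(6.71)^0.400 = 1150 K; PV^γ = const ⇒ P₂ = 3970 kPa.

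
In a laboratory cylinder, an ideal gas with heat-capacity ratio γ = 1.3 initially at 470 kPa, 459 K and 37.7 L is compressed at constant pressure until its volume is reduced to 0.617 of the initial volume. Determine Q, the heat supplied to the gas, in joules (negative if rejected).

n = P₁V₁/(RT₁) = 470×37.7/(8.314×459) = 4.64 mol.
Isobaric: P stays 470 kPa; V/T = const ⇒ T₂ = 283 K, V₂ = 23.3 L.
W = PΔV = 470×(23.3−37.7) kPa·L = -6790 J.
ΔU = nCvΔT = 4.64×27.7×(283−459) = -22600 J.
Q = ΔU + W = nCpΔT = -29400 J.

-29400 J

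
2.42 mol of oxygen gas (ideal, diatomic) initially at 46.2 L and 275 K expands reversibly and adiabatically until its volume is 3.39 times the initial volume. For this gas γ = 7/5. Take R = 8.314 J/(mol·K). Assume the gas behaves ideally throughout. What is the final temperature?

P₁ = nRT₁/V₁ = 2.42×8.314×275/46.2 = 120 kPa.
Adiabatic: TV^(γ−1) = const ⇒ T₂ = 275×(0.295)^0.400 = 169 K; PV^γ = const ⇒ P₂ = 21.7 kPa.

169 K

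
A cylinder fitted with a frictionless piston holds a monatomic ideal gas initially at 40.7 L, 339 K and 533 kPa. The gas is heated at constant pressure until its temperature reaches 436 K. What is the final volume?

Isobaric: P stays 533 kPa; V/T = const ⇒ T₂ = 436 K, V₂ = 52.3 L.

52.3 L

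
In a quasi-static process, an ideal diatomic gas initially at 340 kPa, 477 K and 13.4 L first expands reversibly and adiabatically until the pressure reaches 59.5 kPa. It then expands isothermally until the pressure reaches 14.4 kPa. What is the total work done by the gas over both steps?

n = P₁V₁/(RT₁) = 340×13.4/(8.314×477) = 1.15 mol.
Step 1 — Adiabatic: T₂/T₁ = (P₂/P₁)^((γ−1)/γ) ⇒ T₂ = 477×(0.175)^0.286 = 290 K; V₂ = 46.5 L.
ΔU = nCvΔT = 1.15×20.8×(290−477) = -4470 J.
Q = 0 for an adiabatic process, so W = −ΔU = 4470 J.
State after step 1: P = 59.5 kPa, V = 46.5 L, T = 290 K.
Step 2 — Isothermal: T stays 290 K; PV = const ⇒ V₂ = 192 L, P₂ = 14.4 kPa.
ΔU = 0 (ideal gas, T constant).
W = nRT ln(V₂/V₁) = 1.15×8.314×290×ln(4.13) = 3930 J.
Q = ΔU + W = 3930 J.
Net over both steps: W = 8400 J, Q = 3930 J, ΔU = -4470 J.

8400 J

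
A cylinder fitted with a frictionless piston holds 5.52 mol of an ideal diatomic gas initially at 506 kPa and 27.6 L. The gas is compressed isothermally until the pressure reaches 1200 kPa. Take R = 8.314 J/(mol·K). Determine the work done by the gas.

-12100 J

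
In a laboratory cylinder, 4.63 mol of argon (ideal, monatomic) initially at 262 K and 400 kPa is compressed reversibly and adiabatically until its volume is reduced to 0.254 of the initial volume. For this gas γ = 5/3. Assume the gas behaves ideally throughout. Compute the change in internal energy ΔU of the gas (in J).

22600 J

V₁ = nRT₁/P₁ = 4.63×8.314×262/400 = 25.2 L.
Adiabatic: TV^(γ−1) = const ⇒ T₂ = 262×(3.94)^0.667 = 653 K; PV^γ = const ⇒ P₂ = 3930 kPa.
For an ideal gas ΔU = nCvΔT with Cv = (3/2)R = 12.5 J/(mol·K).
ΔU = 4.63×12.5×(653−262) = 22600 J.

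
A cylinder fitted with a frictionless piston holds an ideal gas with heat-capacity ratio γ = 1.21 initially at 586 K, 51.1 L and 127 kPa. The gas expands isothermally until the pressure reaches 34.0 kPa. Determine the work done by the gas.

8550 J

n = P₁V₁/(RT₁) = 127×51.1/(8.314×586) = 1.33 mol.
Isothermal: T stays 586 K; PV = const ⇒ V₂ = 191 L, P₂ = 34.0 kPa.
W = nRT ln(V₂/V₁) = 1.33×8.314×586×ln(3.74) = 8550 J.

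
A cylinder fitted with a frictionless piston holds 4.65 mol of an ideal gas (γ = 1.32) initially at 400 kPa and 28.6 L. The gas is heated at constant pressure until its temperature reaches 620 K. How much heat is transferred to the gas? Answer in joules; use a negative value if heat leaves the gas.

51700 J

T₁ = P₁V₁/(nR) = 400×28.6/(4.65×8.314) = 296 K.
Isobaric: P stays 400 kPa; V/T = const ⇒ T₂ = 620 K, V₂ = 59.9 L.
W = PΔV = 400×(59.9−28.6) kPa·L = 12500 J.
ΔU = nCvΔT = 4.65×26.0×(620−296) = 39200 J.
Q = ΔU + W = nCpΔT = 51700 J.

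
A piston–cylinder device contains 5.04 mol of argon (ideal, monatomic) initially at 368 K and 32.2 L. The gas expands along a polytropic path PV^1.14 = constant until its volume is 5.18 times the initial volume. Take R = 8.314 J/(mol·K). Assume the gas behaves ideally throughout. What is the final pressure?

73.4 kPa

P₁ = nRT₁/V₁ = 5.04×8.314×368/32.2 = 479 kPa.
Polytropic n=1.14: T₂ = T₁(V₁/V₂)^(n−1) = 368×(0.193)^0.14 = 292 K; P₂ = P₁(V₁/V₂)^n = 73.4 kPa.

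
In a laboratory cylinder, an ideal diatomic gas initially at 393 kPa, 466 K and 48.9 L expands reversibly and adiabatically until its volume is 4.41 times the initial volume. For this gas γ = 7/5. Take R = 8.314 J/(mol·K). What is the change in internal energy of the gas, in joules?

-21500 J

n = P₁V₁/(RT₁) = 393×48.9/(8.314×466) = 4.96 mol.
Adiabatic: TV^(γ−1) = const ⇒ T₂ = 466×(0.227)^0.400 = 257 K; PV^γ = const ⇒ P₂ = 49.2 kPa.
For an ideal gas ΔU = nCvΔT with Cv = (5/2)R = 20.8 J/(mol·K).
ΔU = 4.96×20.8×(257−466) = -21500 J.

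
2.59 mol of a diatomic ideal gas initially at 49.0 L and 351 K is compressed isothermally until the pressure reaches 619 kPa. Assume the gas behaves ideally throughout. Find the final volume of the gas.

P₁ = nRT₁/V₁ = 2.59×8.314×351/49.0 = 154 kPa.
Isothermal: T stays 351 K; PV = const ⇒ V₂ = 12.2 L, P₂ = 619 kPa.

12.2 L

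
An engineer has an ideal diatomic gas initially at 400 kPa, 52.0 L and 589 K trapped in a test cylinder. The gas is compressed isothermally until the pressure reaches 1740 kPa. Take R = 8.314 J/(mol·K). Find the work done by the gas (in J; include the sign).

n = P₁V₁/(RT₁) = 400×52.0/(8.314×589) = 4.25 mol.
Isothermal: T stays 589 K; PV = const ⇒ V₂ = 12.0 L, P₂ = 1740 kPa.
W = nRT ln(V₂/V₁) = 4.25×8.314×589×ln(0.230) = -30600 J.

-30600 J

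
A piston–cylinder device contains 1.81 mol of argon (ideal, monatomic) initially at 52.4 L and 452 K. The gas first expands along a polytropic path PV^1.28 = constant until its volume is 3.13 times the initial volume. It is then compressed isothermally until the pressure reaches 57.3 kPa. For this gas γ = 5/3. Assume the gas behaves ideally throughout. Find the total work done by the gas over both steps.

P₁ = nRT₁/V₁ = 1.81×8.314×452/52.4 = 130 kPa.
Step 1 — Polytropic n=1.28: T₂ = T₁(V₁/V₂)^(n−1) = 452×(0.319)^0.28 = 328 K; P₂ = P₁(V₁/V₂)^n = 30.1 kPa.
W = (P₁V₁−P₂V₂)/(n−1) = (130×52.4−30.1×164)/0.28 = 6640 J.
ΔU = nCvΔT = 1.81×12.5×(328−452) = -2790 J.
Q = ΔU + W = 3850 J.
State after step 1: P = 30.1 kPa, V = 164 L, T = 328 K.
Step 2 — Isothermal: T stays 328 K; PV = const ⇒ V₂ = 86.2 L, P₂ = 57.3 kPa.
ΔU = 0 (ideal gas, T constant).
W = nRT ln(V₂/V₁) = 1.81×8.314×328×ln(0.526) = -3180 J.
Q = ΔU + W = -3180 J.
Net over both steps: W = 3470 J, Q = 677 J, ΔU = -2790 J.

3470 J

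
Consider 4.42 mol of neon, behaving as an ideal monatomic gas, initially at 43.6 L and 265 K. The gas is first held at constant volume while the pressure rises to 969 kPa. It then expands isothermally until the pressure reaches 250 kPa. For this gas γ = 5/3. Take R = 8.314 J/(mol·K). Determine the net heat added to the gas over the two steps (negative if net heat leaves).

106000 J

P₁ = nRT₁/V₁ = 4.42×8.314×265/43.6 = 223 kPa.
Step 1 — Isochoric: V stays 43.6 L; P/T = const ⇒ T₂ = 1150 K, P₂ = 969 kPa.
W = 0 (no volume change).
ΔU = nCvΔT = 4.42×12.5×(1150−265) = 48800 J.
Q = ΔU = 48800 J.
State after step 1: P = 969 kPa, V = 43.6 L, T = 1150 K.
Step 2 — Isothermal: T stays 1150 K; PV = const ⇒ V₂ = 169 L, P₂ = 250 kPa.
ΔU = 0 (ideal gas, T constant).
W = nRT ln(V₂/V₁) = 4.42×8.314×1150×ln(3.88) = 57200 J.
Q = ΔU + W = 57200 J.
Net over both steps: W = 57200 J, Q = 106000 J, ΔU = 48800 J.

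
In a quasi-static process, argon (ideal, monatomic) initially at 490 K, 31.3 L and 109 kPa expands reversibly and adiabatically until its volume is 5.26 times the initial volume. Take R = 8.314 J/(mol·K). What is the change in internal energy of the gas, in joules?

n = P₁V₁/(RT₁) = 109×31.3/(8.314×490) = 0.837 mol.
Adiabatic: TV^(γ−1) = const ⇒ T₂ = 490×(0.190)^0.667 = 162 K; PV^γ = const ⇒ P₂ = 6.85 kPa.
For an ideal gas ΔU = nCvΔT with Cv = (3/2)R = 12.5 J/(mol·K).
ΔU = 0.837×12.5×(162−490) = -3430 J.

-3430 J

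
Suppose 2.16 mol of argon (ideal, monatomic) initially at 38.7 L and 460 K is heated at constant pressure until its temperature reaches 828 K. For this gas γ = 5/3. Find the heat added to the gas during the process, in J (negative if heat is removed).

16500 J

P₁ = nRT₁/V₁ = 2.16×8.314×460/38.7 = 213 kPa.
Isobaric: P stays 213 kPa; V/T = const ⇒ T₂ = 828 K, V₂ = 69.7 L.
W = PΔV = 213×(69.7−38.7) kPa·L = 6610 J.
ΔU = nCvΔT = 2.16×12.5×(828−460) = 9910 J.
Q = ΔU + W = nCpΔT = 16500 J.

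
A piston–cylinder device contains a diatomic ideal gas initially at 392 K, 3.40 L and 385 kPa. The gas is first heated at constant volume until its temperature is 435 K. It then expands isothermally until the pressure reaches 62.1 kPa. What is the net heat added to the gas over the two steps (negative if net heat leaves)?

n = P₁V₁/(RT₁) = 385×3.40/(8.314×392) = 0.402 mol.
Step 1 — Isochoric: V stays 3.40 L; P/T = const ⇒ T₂ = 435 K, P₂ = 427 kPa.
W = 0 (no volume change).
ΔU = nCvΔT = 0.402×20.8×(435−392) = 359 J.
Q = ΔU = 359 J.
State after step 1: P = 427 kPa, V = 3.40 L, T = 435 K.
Step 2 — Isothermal: T stays 435 K; PV = const ⇒ V₂ = 23.4 L, P₂ = 62.1 kPa.
ΔU = 0 (ideal gas, T constant).
W = nRT ln(V₂/V₁) = 0.402×8.314×435×ln(6.88) = 2800 J.
Q = ΔU + W = 2800 J.
Net over both steps: W = 2800 J, Q = 3160 J, ΔU = 359 J.

3160 J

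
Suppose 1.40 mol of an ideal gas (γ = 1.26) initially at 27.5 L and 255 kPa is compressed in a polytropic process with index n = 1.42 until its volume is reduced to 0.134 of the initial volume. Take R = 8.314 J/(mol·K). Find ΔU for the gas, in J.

35800 J

T₁ = P₁V₁/(nR) = 255×27.5/(1.40×8.314) = 602 K.
Polytropic n=1.42: T₂ = T₁(V₁/V₂)^(n−1) = 602×(7.46)^0.42 = 1400 K; P₂ = P₁(V₁/V₂)^n = 4430 kPa.
For an ideal gas ΔU = nCvΔT with Cv = R/(γ−1) = 32.0 J/(mol·K).
ΔU = 1.40×32.0×(1400−602) = 35800 J.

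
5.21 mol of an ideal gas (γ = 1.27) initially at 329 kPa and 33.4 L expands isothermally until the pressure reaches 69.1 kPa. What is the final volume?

T₁ = P₁V₁/(nR) = 329×33.4/(5.21×8.314) = 254 K.
Isothermal: T stays 254 K; PV = const ⇒ V₂ = 159 L, P₂ = 69.1 kPa.

159 L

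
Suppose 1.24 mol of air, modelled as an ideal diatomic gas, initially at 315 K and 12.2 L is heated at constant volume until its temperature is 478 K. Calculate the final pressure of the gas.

404 kPa

P₁ = nRT₁/V₁ = 1.24×8.314×315/12.2 = 266 kPa.
Isochoric: V stays 12.2 L; P/T = const ⇒ T₂ = 478 K, P₂ = 404 kPa.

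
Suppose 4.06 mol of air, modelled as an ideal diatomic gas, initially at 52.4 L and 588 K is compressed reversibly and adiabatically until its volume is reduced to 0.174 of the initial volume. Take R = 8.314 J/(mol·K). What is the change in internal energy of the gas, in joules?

P₁ = nRT₁/V₁ = 4.06×8.314×588/52.4 = 379 kPa.
Adiabatic: TV^(γ−1) = const ⇒ T₂ = 588×(5.75)^0.400 = 1180 K; PV^γ = const ⇒ P₂ = 4380 kPa.
For an ideal gas ΔU = nCvΔT with Cv = (5/2)R = 20.8 J/(mol·K).
ΔU = 4.06×20.8×(1180−588) = 50300 J.

50300 J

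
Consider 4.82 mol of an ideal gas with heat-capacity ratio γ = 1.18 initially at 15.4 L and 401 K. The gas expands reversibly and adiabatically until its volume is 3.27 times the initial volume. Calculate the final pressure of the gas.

258 kPa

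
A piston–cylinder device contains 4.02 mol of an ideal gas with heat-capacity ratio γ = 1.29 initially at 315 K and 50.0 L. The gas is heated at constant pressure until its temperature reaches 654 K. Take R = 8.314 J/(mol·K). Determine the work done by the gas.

11300 J

P₁ = nRT₁/V₁ = 4.02×8.314×315/50.0 = 211 kPa.
Isobaric: P stays 211 kPa; V/T = const ⇒ T₂ = 654 K, V₂ = 104 L.
W = PΔV = 211×(104−50.0) kPa·L = 11300 J.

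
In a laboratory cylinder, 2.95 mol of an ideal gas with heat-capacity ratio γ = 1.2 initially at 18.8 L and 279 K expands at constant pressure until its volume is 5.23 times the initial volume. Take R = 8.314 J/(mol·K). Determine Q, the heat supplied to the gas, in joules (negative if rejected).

174000 J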